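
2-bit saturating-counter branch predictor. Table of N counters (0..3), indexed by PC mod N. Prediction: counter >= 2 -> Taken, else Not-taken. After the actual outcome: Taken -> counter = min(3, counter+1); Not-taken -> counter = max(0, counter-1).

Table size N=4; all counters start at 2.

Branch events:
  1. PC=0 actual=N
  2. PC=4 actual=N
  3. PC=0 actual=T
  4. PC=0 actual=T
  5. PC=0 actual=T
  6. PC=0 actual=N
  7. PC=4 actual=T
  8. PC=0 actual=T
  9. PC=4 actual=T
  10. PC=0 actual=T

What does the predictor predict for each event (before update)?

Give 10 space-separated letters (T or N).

Ev 1: PC=0 idx=0 pred=T actual=N -> ctr[0]=1
Ev 2: PC=4 idx=0 pred=N actual=N -> ctr[0]=0
Ev 3: PC=0 idx=0 pred=N actual=T -> ctr[0]=1
Ev 4: PC=0 idx=0 pred=N actual=T -> ctr[0]=2
Ev 5: PC=0 idx=0 pred=T actual=T -> ctr[0]=3
Ev 6: PC=0 idx=0 pred=T actual=N -> ctr[0]=2
Ev 7: PC=4 idx=0 pred=T actual=T -> ctr[0]=3
Ev 8: PC=0 idx=0 pred=T actual=T -> ctr[0]=3
Ev 9: PC=4 idx=0 pred=T actual=T -> ctr[0]=3
Ev 10: PC=0 idx=0 pred=T actual=T -> ctr[0]=3

Answer: T N N N T T T T T T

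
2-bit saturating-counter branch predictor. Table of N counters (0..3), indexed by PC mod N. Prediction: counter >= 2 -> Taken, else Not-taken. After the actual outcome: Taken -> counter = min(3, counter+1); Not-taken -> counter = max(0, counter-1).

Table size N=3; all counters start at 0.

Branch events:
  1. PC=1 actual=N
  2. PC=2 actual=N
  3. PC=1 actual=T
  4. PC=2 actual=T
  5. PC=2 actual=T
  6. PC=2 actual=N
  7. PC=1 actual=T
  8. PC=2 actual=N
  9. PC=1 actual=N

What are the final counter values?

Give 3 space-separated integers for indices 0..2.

Answer: 0 1 0

Derivation:
Ev 1: PC=1 idx=1 pred=N actual=N -> ctr[1]=0
Ev 2: PC=2 idx=2 pred=N actual=N -> ctr[2]=0
Ev 3: PC=1 idx=1 pred=N actual=T -> ctr[1]=1
Ev 4: PC=2 idx=2 pred=N actual=T -> ctr[2]=1
Ev 5: PC=2 idx=2 pred=N actual=T -> ctr[2]=2
Ev 6: PC=2 idx=2 pred=T actual=N -> ctr[2]=1
Ev 7: PC=1 idx=1 pred=N actual=T -> ctr[1]=2
Ev 8: PC=2 idx=2 pred=N actual=N -> ctr[2]=0
Ev 9: PC=1 idx=1 pred=T actual=N -> ctr[1]=1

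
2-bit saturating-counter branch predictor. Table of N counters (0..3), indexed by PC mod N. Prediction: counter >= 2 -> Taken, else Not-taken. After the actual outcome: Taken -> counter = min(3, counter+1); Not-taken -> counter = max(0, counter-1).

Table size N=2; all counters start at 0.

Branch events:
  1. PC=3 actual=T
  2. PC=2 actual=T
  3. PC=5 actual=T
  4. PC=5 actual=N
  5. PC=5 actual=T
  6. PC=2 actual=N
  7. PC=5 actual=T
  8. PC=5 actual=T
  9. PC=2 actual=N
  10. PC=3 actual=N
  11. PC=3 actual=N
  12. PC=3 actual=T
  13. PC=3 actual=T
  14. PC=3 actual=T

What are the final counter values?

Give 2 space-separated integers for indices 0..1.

Ev 1: PC=3 idx=1 pred=N actual=T -> ctr[1]=1
Ev 2: PC=2 idx=0 pred=N actual=T -> ctr[0]=1
Ev 3: PC=5 idx=1 pred=N actual=T -> ctr[1]=2
Ev 4: PC=5 idx=1 pred=T actual=N -> ctr[1]=1
Ev 5: PC=5 idx=1 pred=N actual=T -> ctr[1]=2
Ev 6: PC=2 idx=0 pred=N actual=N -> ctr[0]=0
Ev 7: PC=5 idx=1 pred=T actual=T -> ctr[1]=3
Ev 8: PC=5 idx=1 pred=T actual=T -> ctr[1]=3
Ev 9: PC=2 idx=0 pred=N actual=N -> ctr[0]=0
Ev 10: PC=3 idx=1 pred=T actual=N -> ctr[1]=2
Ev 11: PC=3 idx=1 pred=T actual=N -> ctr[1]=1
Ev 12: PC=3 idx=1 pred=N actual=T -> ctr[1]=2
Ev 13: PC=3 idx=1 pred=T actual=T -> ctr[1]=3
Ev 14: PC=3 idx=1 pred=T actual=T -> ctr[1]=3

Answer: 0 3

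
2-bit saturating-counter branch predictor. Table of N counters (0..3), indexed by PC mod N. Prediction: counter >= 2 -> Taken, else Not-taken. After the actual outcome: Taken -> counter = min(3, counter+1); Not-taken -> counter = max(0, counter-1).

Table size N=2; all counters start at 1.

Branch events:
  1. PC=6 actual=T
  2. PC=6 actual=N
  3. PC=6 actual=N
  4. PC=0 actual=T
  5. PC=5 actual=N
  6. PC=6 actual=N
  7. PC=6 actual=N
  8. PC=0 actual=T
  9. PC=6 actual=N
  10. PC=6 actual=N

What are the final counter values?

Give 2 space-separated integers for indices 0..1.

Answer: 0 0

Derivation:
Ev 1: PC=6 idx=0 pred=N actual=T -> ctr[0]=2
Ev 2: PC=6 idx=0 pred=T actual=N -> ctr[0]=1
Ev 3: PC=6 idx=0 pred=N actual=N -> ctr[0]=0
Ev 4: PC=0 idx=0 pred=N actual=T -> ctr[0]=1
Ev 5: PC=5 idx=1 pred=N actual=N -> ctr[1]=0
Ev 6: PC=6 idx=0 pred=N actual=N -> ctr[0]=0
Ev 7: PC=6 idx=0 pred=N actual=N -> ctr[0]=0
Ev 8: PC=0 idx=0 pred=N actual=T -> ctr[0]=1
Ev 9: PC=6 idx=0 pred=N actual=N -> ctr[0]=0
Ev 10: PC=6 idx=0 pred=N actual=N -> ctr[0]=0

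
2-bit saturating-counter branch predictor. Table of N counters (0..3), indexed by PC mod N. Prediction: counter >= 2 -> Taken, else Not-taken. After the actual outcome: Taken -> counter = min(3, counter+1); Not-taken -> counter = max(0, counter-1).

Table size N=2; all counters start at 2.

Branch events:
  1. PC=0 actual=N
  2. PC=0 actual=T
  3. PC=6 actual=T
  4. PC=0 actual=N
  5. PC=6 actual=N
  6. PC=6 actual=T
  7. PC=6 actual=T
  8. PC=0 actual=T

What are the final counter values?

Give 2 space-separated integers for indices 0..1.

Ev 1: PC=0 idx=0 pred=T actual=N -> ctr[0]=1
Ev 2: PC=0 idx=0 pred=N actual=T -> ctr[0]=2
Ev 3: PC=6 idx=0 pred=T actual=T -> ctr[0]=3
Ev 4: PC=0 idx=0 pred=T actual=N -> ctr[0]=2
Ev 5: PC=6 idx=0 pred=T actual=N -> ctr[0]=1
Ev 6: PC=6 idx=0 pred=N actual=T -> ctr[0]=2
Ev 7: PC=6 idx=0 pred=T actual=T -> ctr[0]=3
Ev 8: PC=0 idx=0 pred=T actual=T -> ctr[0]=3

Answer: 3 2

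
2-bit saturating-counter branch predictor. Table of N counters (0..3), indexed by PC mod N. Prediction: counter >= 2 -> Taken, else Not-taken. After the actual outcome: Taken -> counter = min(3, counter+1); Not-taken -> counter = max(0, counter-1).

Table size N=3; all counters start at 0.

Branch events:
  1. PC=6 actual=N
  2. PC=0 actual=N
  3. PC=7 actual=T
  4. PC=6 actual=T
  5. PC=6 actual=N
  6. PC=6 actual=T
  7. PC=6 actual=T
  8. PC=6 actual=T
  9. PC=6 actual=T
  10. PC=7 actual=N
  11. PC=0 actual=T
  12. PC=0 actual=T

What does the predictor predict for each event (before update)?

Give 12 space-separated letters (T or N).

Answer: N N N N N N N T T N T T

Derivation:
Ev 1: PC=6 idx=0 pred=N actual=N -> ctr[0]=0
Ev 2: PC=0 idx=0 pred=N actual=N -> ctr[0]=0
Ev 3: PC=7 idx=1 pred=N actual=T -> ctr[1]=1
Ev 4: PC=6 idx=0 pred=N actual=T -> ctr[0]=1
Ev 5: PC=6 idx=0 pred=N actual=N -> ctr[0]=0
Ev 6: PC=6 idx=0 pred=N actual=T -> ctr[0]=1
Ev 7: PC=6 idx=0 pred=N actual=T -> ctr[0]=2
Ev 8: PC=6 idx=0 pred=T actual=T -> ctr[0]=3
Ev 9: PC=6 idx=0 pred=T actual=T -> ctr[0]=3
Ev 10: PC=7 idx=1 pred=N actual=N -> ctr[1]=0
Ev 11: PC=0 idx=0 pred=T actual=T -> ctr[0]=3
Ev 12: PC=0 idx=0 pred=T actual=T -> ctr[0]=3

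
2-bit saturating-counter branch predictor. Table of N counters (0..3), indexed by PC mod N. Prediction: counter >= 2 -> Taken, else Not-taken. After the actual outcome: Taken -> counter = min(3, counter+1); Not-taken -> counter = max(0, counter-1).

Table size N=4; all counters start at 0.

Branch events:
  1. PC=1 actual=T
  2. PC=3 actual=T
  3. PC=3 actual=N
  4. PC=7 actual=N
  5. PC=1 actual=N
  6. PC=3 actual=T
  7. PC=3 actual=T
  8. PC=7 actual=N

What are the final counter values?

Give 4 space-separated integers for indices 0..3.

Answer: 0 0 0 1

Derivation:
Ev 1: PC=1 idx=1 pred=N actual=T -> ctr[1]=1
Ev 2: PC=3 idx=3 pred=N actual=T -> ctr[3]=1
Ev 3: PC=3 idx=3 pred=N actual=N -> ctr[3]=0
Ev 4: PC=7 idx=3 pred=N actual=N -> ctr[3]=0
Ev 5: PC=1 idx=1 pred=N actual=N -> ctr[1]=0
Ev 6: PC=3 idx=3 pred=N actual=T -> ctr[3]=1
Ev 7: PC=3 idx=3 pred=N actual=T -> ctr[3]=2
Ev 8: PC=7 idx=3 pred=T actual=N -> ctr[3]=1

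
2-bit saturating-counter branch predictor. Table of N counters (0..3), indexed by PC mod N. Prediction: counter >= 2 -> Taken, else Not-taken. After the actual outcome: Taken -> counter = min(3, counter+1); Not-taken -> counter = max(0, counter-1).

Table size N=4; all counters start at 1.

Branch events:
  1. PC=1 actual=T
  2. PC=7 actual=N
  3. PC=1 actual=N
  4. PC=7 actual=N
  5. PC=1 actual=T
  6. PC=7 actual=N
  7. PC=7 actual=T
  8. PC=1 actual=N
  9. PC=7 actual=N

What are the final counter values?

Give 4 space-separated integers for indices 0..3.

Answer: 1 1 1 0

Derivation:
Ev 1: PC=1 idx=1 pred=N actual=T -> ctr[1]=2
Ev 2: PC=7 idx=3 pred=N actual=N -> ctr[3]=0
Ev 3: PC=1 idx=1 pred=T actual=N -> ctr[1]=1
Ev 4: PC=7 idx=3 pred=N actual=N -> ctr[3]=0
Ev 5: PC=1 idx=1 pred=N actual=T -> ctr[1]=2
Ev 6: PC=7 idx=3 pred=N actual=N -> ctr[3]=0
Ev 7: PC=7 idx=3 pred=N actual=T -> ctr[3]=1
Ev 8: PC=1 idx=1 pred=T actual=N -> ctr[1]=1
Ev 9: PC=7 idx=3 pred=N actual=N -> ctr[3]=0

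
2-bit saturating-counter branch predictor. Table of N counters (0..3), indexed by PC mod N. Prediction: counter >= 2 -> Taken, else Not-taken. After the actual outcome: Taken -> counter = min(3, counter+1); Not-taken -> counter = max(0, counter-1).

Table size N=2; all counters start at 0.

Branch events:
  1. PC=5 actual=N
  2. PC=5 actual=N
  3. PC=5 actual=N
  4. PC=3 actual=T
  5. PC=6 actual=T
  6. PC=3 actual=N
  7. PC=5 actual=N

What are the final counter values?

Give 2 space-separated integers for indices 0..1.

Ev 1: PC=5 idx=1 pred=N actual=N -> ctr[1]=0
Ev 2: PC=5 idx=1 pred=N actual=N -> ctr[1]=0
Ev 3: PC=5 idx=1 pred=N actual=N -> ctr[1]=0
Ev 4: PC=3 idx=1 pred=N actual=T -> ctr[1]=1
Ev 5: PC=6 idx=0 pred=N actual=T -> ctr[0]=1
Ev 6: PC=3 idx=1 pred=N actual=N -> ctr[1]=0
Ev 7: PC=5 idx=1 pred=N actual=N -> ctr[1]=0

Answer: 1 0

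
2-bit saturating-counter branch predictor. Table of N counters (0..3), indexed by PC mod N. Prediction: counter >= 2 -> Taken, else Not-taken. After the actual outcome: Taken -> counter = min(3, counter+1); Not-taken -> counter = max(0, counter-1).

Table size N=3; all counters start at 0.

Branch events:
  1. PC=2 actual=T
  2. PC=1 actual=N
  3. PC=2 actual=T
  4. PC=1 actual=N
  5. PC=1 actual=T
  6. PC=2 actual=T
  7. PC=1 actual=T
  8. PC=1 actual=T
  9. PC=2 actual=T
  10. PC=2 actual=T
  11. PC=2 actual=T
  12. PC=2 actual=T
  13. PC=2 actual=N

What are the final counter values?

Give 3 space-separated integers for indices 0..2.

Ev 1: PC=2 idx=2 pred=N actual=T -> ctr[2]=1
Ev 2: PC=1 idx=1 pred=N actual=N -> ctr[1]=0
Ev 3: PC=2 idx=2 pred=N actual=T -> ctr[2]=2
Ev 4: PC=1 idx=1 pred=N actual=N -> ctr[1]=0
Ev 5: PC=1 idx=1 pred=N actual=T -> ctr[1]=1
Ev 6: PC=2 idx=2 pred=T actual=T -> ctr[2]=3
Ev 7: PC=1 idx=1 pred=N actual=T -> ctr[1]=2
Ev 8: PC=1 idx=1 pred=T actual=T -> ctr[1]=3
Ev 9: PC=2 idx=2 pred=T actual=T -> ctr[2]=3
Ev 10: PC=2 idx=2 pred=T actual=T -> ctr[2]=3
Ev 11: PC=2 idx=2 pred=T actual=T -> ctr[2]=3
Ev 12: PC=2 idx=2 pred=T actual=T -> ctr[2]=3
Ev 13: PC=2 idx=2 pred=T actual=N -> ctr[2]=2

Answer: 0 3 2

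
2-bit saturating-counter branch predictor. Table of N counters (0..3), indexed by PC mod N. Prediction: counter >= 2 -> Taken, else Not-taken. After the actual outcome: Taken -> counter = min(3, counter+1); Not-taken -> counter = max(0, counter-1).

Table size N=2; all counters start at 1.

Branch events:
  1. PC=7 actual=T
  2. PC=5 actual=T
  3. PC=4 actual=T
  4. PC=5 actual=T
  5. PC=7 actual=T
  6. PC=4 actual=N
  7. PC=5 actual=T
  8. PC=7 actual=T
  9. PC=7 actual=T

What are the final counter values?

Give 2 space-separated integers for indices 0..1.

Answer: 1 3

Derivation:
Ev 1: PC=7 idx=1 pred=N actual=T -> ctr[1]=2
Ev 2: PC=5 idx=1 pred=T actual=T -> ctr[1]=3
Ev 3: PC=4 idx=0 pred=N actual=T -> ctr[0]=2
Ev 4: PC=5 idx=1 pred=T actual=T -> ctr[1]=3
Ev 5: PC=7 idx=1 pred=T actual=T -> ctr[1]=3
Ev 6: PC=4 idx=0 pred=T actual=N -> ctr[0]=1
Ev 7: PC=5 idx=1 pred=T actual=T -> ctr[1]=3
Ev 8: PC=7 idx=1 pred=T actual=T -> ctr[1]=3
Ev 9: PC=7 idx=1 pred=T actual=T -> ctr[1]=3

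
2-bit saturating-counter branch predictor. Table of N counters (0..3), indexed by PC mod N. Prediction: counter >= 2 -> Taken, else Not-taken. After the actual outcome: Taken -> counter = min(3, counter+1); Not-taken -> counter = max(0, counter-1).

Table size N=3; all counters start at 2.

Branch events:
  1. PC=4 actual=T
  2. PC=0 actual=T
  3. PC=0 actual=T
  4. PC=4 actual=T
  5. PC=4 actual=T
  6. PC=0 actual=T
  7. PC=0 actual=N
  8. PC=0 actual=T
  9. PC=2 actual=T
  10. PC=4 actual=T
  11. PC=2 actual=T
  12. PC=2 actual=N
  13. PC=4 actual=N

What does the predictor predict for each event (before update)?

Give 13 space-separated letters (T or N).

Answer: T T T T T T T T T T T T T

Derivation:
Ev 1: PC=4 idx=1 pred=T actual=T -> ctr[1]=3
Ev 2: PC=0 idx=0 pred=T actual=T -> ctr[0]=3
Ev 3: PC=0 idx=0 pred=T actual=T -> ctr[0]=3
Ev 4: PC=4 idx=1 pred=T actual=T -> ctr[1]=3
Ev 5: PC=4 idx=1 pred=T actual=T -> ctr[1]=3
Ev 6: PC=0 idx=0 pred=T actual=T -> ctr[0]=3
Ev 7: PC=0 idx=0 pred=T actual=N -> ctr[0]=2
Ev 8: PC=0 idx=0 pred=T actual=T -> ctr[0]=3
Ev 9: PC=2 idx=2 pred=T actual=T -> ctr[2]=3
Ev 10: PC=4 idx=1 pred=T actual=T -> ctr[1]=3
Ev 11: PC=2 idx=2 pred=T actual=T -> ctr[2]=3
Ev 12: PC=2 idx=2 pred=T actual=N -> ctr[2]=2
Ev 13: PC=4 idx=1 pred=T actual=N -> ctr[1]=2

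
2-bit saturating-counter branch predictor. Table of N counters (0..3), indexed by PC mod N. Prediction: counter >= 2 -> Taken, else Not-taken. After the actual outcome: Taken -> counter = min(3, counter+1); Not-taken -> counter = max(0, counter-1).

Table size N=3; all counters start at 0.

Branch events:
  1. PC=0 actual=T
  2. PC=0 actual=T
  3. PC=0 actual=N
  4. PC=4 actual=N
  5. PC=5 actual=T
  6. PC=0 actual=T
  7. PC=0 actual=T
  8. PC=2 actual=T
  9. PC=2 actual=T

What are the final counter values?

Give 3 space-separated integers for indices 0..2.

Ev 1: PC=0 idx=0 pred=N actual=T -> ctr[0]=1
Ev 2: PC=0 idx=0 pred=N actual=T -> ctr[0]=2
Ev 3: PC=0 idx=0 pred=T actual=N -> ctr[0]=1
Ev 4: PC=4 idx=1 pred=N actual=N -> ctr[1]=0
Ev 5: PC=5 idx=2 pred=N actual=T -> ctr[2]=1
Ev 6: PC=0 idx=0 pred=N actual=T -> ctr[0]=2
Ev 7: PC=0 idx=0 pred=T actual=T -> ctr[0]=3
Ev 8: PC=2 idx=2 pred=N actual=T -> ctr[2]=2
Ev 9: PC=2 idx=2 pred=T actual=T -> ctr[2]=3

Answer: 3 0 3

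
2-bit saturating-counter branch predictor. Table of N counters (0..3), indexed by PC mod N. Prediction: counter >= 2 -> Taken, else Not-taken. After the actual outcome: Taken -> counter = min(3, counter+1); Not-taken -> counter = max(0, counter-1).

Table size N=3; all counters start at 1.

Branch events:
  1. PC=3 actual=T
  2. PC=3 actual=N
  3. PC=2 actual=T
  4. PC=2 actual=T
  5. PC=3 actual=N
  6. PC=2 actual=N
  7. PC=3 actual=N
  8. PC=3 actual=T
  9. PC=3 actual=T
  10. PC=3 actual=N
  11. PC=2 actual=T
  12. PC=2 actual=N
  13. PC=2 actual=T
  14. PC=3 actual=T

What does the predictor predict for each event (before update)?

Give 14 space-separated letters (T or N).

Ev 1: PC=3 idx=0 pred=N actual=T -> ctr[0]=2
Ev 2: PC=3 idx=0 pred=T actual=N -> ctr[0]=1
Ev 3: PC=2 idx=2 pred=N actual=T -> ctr[2]=2
Ev 4: PC=2 idx=2 pred=T actual=T -> ctr[2]=3
Ev 5: PC=3 idx=0 pred=N actual=N -> ctr[0]=0
Ev 6: PC=2 idx=2 pred=T actual=N -> ctr[2]=2
Ev 7: PC=3 idx=0 pred=N actual=N -> ctr[0]=0
Ev 8: PC=3 idx=0 pred=N actual=T -> ctr[0]=1
Ev 9: PC=3 idx=0 pred=N actual=T -> ctr[0]=2
Ev 10: PC=3 idx=0 pred=T actual=N -> ctr[0]=1
Ev 11: PC=2 idx=2 pred=T actual=T -> ctr[2]=3
Ev 12: PC=2 idx=2 pred=T actual=N -> ctr[2]=2
Ev 13: PC=2 idx=2 pred=T actual=T -> ctr[2]=3
Ev 14: PC=3 idx=0 pred=N actual=T -> ctr[0]=2

Answer: N T N T N T N N N T T T T N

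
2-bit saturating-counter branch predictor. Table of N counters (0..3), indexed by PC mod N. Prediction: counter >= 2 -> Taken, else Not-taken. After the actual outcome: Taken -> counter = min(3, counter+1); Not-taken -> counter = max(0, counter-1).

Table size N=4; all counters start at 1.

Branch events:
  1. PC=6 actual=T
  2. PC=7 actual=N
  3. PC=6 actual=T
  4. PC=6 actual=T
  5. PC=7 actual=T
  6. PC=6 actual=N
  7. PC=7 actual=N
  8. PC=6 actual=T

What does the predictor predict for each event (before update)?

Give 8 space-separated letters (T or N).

Answer: N N T T N T N T

Derivation:
Ev 1: PC=6 idx=2 pred=N actual=T -> ctr[2]=2
Ev 2: PC=7 idx=3 pred=N actual=N -> ctr[3]=0
Ev 3: PC=6 idx=2 pred=T actual=T -> ctr[2]=3
Ev 4: PC=6 idx=2 pred=T actual=T -> ctr[2]=3
Ev 5: PC=7 idx=3 pred=N actual=T -> ctr[3]=1
Ev 6: PC=6 idx=2 pred=T actual=N -> ctr[2]=2
Ev 7: PC=7 idx=3 pred=N actual=N -> ctr[3]=0
Ev 8: PC=6 idx=2 pred=T actual=T -> ctr[2]=3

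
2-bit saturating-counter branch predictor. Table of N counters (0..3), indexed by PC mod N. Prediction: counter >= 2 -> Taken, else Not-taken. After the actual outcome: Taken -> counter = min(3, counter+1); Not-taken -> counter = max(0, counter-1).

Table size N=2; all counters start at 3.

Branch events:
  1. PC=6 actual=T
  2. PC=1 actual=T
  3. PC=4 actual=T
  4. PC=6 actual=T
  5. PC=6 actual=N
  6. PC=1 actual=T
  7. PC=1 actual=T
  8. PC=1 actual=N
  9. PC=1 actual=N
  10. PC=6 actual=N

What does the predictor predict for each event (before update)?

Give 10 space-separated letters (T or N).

Ev 1: PC=6 idx=0 pred=T actual=T -> ctr[0]=3
Ev 2: PC=1 idx=1 pred=T actual=T -> ctr[1]=3
Ev 3: PC=4 idx=0 pred=T actual=T -> ctr[0]=3
Ev 4: PC=6 idx=0 pred=T actual=T -> ctr[0]=3
Ev 5: PC=6 idx=0 pred=T actual=N -> ctr[0]=2
Ev 6: PC=1 idx=1 pred=T actual=T -> ctr[1]=3
Ev 7: PC=1 idx=1 pred=T actual=T -> ctr[1]=3
Ev 8: PC=1 idx=1 pred=T actual=N -> ctr[1]=2
Ev 9: PC=1 idx=1 pred=T actual=N -> ctr[1]=1
Ev 10: PC=6 idx=0 pred=T actual=N -> ctr[0]=1

Answer: T T T T T T T T T T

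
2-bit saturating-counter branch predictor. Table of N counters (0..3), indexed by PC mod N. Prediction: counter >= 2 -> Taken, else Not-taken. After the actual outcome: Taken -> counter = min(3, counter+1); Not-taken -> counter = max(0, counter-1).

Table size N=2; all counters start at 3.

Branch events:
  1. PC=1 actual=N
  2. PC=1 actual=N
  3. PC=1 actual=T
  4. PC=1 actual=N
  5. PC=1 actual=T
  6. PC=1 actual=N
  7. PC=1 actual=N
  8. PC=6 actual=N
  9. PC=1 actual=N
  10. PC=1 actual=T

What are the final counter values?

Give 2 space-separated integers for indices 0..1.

Answer: 2 1

Derivation:
Ev 1: PC=1 idx=1 pred=T actual=N -> ctr[1]=2
Ev 2: PC=1 idx=1 pred=T actual=N -> ctr[1]=1
Ev 3: PC=1 idx=1 pred=N actual=T -> ctr[1]=2
Ev 4: PC=1 idx=1 pred=T actual=N -> ctr[1]=1
Ev 5: PC=1 idx=1 pred=N actual=T -> ctr[1]=2
Ev 6: PC=1 idx=1 pred=T actual=N -> ctr[1]=1
Ev 7: PC=1 idx=1 pred=N actual=N -> ctr[1]=0
Ev 8: PC=6 idx=0 pred=T actual=N -> ctr[0]=2
Ev 9: PC=1 idx=1 pred=N actual=N -> ctr[1]=0
Ev 10: PC=1 idx=1 pred=N actual=T -> ctr[1]=1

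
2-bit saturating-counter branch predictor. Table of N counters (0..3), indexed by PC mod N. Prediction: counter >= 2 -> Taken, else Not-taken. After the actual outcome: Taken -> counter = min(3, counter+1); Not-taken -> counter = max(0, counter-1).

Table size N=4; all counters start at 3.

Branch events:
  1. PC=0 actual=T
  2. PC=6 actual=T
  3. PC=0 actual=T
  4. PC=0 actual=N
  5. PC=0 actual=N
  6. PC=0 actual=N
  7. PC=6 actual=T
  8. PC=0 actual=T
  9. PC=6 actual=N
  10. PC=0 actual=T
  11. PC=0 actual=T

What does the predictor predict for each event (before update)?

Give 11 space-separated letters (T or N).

Ev 1: PC=0 idx=0 pred=T actual=T -> ctr[0]=3
Ev 2: PC=6 idx=2 pred=T actual=T -> ctr[2]=3
Ev 3: PC=0 idx=0 pred=T actual=T -> ctr[0]=3
Ev 4: PC=0 idx=0 pred=T actual=N -> ctr[0]=2
Ev 5: PC=0 idx=0 pred=T actual=N -> ctr[0]=1
Ev 6: PC=0 idx=0 pred=N actual=N -> ctr[0]=0
Ev 7: PC=6 idx=2 pred=T actual=T -> ctr[2]=3
Ev 8: PC=0 idx=0 pred=N actual=T -> ctr[0]=1
Ev 9: PC=6 idx=2 pred=T actual=N -> ctr[2]=2
Ev 10: PC=0 idx=0 pred=N actual=T -> ctr[0]=2
Ev 11: PC=0 idx=0 pred=T actual=T -> ctr[0]=3

Answer: T T T T T N T N T N T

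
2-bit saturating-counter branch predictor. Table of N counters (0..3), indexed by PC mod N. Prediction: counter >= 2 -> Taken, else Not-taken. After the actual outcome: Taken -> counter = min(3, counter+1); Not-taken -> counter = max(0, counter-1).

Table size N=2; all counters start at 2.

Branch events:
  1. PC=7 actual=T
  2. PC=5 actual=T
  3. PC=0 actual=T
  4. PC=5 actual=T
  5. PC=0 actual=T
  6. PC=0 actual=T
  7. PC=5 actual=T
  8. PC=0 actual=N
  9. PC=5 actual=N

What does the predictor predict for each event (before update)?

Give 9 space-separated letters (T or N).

Ev 1: PC=7 idx=1 pred=T actual=T -> ctr[1]=3
Ev 2: PC=5 idx=1 pred=T actual=T -> ctr[1]=3
Ev 3: PC=0 idx=0 pred=T actual=T -> ctr[0]=3
Ev 4: PC=5 idx=1 pred=T actual=T -> ctr[1]=3
Ev 5: PC=0 idx=0 pred=T actual=T -> ctr[0]=3
Ev 6: PC=0 idx=0 pred=T actual=T -> ctr[0]=3
Ev 7: PC=5 idx=1 pred=T actual=T -> ctr[1]=3
Ev 8: PC=0 idx=0 pred=T actual=N -> ctr[0]=2
Ev 9: PC=5 idx=1 pred=T actual=N -> ctr[1]=2

Answer: T T T T T T T T T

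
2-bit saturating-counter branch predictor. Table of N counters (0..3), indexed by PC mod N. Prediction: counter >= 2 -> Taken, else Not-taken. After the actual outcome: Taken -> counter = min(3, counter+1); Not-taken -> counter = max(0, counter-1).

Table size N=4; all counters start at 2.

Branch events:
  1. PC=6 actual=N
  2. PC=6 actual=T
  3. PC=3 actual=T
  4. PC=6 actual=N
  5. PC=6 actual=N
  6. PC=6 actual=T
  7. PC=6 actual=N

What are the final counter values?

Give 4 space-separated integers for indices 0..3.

Answer: 2 2 0 3

Derivation:
Ev 1: PC=6 idx=2 pred=T actual=N -> ctr[2]=1
Ev 2: PC=6 idx=2 pred=N actual=T -> ctr[2]=2
Ev 3: PC=3 idx=3 pred=T actual=T -> ctr[3]=3
Ev 4: PC=6 idx=2 pred=T actual=N -> ctr[2]=1
Ev 5: PC=6 idx=2 pred=N actual=N -> ctr[2]=0
Ev 6: PC=6 idx=2 pred=N actual=T -> ctr[2]=1
Ev 7: PC=6 idx=2 pred=N actual=N -> ctr[2]=0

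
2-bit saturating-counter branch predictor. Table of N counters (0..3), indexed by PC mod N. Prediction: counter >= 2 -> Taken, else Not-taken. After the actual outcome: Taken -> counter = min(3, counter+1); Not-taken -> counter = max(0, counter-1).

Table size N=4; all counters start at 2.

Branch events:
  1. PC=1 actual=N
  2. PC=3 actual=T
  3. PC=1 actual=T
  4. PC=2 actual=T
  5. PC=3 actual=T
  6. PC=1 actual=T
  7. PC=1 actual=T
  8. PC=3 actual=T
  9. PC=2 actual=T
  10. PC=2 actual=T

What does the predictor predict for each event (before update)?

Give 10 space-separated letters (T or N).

Answer: T T N T T T T T T T

Derivation:
Ev 1: PC=1 idx=1 pred=T actual=N -> ctr[1]=1
Ev 2: PC=3 idx=3 pred=T actual=T -> ctr[3]=3
Ev 3: PC=1 idx=1 pred=N actual=T -> ctr[1]=2
Ev 4: PC=2 idx=2 pred=T actual=T -> ctr[2]=3
Ev 5: PC=3 idx=3 pred=T actual=T -> ctr[3]=3
Ev 6: PC=1 idx=1 pred=T actual=T -> ctr[1]=3
Ev 7: PC=1 idx=1 pred=T actual=T -> ctr[1]=3
Ev 8: PC=3 idx=3 pred=T actual=T -> ctr[3]=3
Ev 9: PC=2 idx=2 pred=T actual=T -> ctr[2]=3
Ev 10: PC=2 idx=2 pred=T actual=T -> ctr[2]=3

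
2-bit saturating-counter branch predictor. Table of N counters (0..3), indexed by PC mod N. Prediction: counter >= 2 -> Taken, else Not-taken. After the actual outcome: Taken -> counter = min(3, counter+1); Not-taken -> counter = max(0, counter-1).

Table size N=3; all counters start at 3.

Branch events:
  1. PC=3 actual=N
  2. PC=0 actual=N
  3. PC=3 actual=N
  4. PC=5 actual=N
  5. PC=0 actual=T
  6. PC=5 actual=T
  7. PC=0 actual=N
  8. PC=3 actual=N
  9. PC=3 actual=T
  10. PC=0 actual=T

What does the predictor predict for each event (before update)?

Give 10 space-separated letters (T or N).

Ev 1: PC=3 idx=0 pred=T actual=N -> ctr[0]=2
Ev 2: PC=0 idx=0 pred=T actual=N -> ctr[0]=1
Ev 3: PC=3 idx=0 pred=N actual=N -> ctr[0]=0
Ev 4: PC=5 idx=2 pred=T actual=N -> ctr[2]=2
Ev 5: PC=0 idx=0 pred=N actual=T -> ctr[0]=1
Ev 6: PC=5 idx=2 pred=T actual=T -> ctr[2]=3
Ev 7: PC=0 idx=0 pred=N actual=N -> ctr[0]=0
Ev 8: PC=3 idx=0 pred=N actual=N -> ctr[0]=0
Ev 9: PC=3 idx=0 pred=N actual=T -> ctr[0]=1
Ev 10: PC=0 idx=0 pred=N actual=T -> ctr[0]=2

Answer: T T N T N T N N N N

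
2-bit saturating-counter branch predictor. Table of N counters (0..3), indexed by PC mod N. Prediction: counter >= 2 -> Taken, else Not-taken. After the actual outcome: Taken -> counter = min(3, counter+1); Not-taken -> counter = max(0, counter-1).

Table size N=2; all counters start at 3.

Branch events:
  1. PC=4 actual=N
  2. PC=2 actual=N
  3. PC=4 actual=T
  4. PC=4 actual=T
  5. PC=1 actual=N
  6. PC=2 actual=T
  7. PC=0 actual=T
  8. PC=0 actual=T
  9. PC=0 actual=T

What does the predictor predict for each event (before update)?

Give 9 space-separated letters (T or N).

Ev 1: PC=4 idx=0 pred=T actual=N -> ctr[0]=2
Ev 2: PC=2 idx=0 pred=T actual=N -> ctr[0]=1
Ev 3: PC=4 idx=0 pred=N actual=T -> ctr[0]=2
Ev 4: PC=4 idx=0 pred=T actual=T -> ctr[0]=3
Ev 5: PC=1 idx=1 pred=T actual=N -> ctr[1]=2
Ev 6: PC=2 idx=0 pred=T actual=T -> ctr[0]=3
Ev 7: PC=0 idx=0 pred=T actual=T -> ctr[0]=3
Ev 8: PC=0 idx=0 pred=T actual=T -> ctr[0]=3
Ev 9: PC=0 idx=0 pred=T actual=T -> ctr[0]=3

Answer: T T N T T T T T T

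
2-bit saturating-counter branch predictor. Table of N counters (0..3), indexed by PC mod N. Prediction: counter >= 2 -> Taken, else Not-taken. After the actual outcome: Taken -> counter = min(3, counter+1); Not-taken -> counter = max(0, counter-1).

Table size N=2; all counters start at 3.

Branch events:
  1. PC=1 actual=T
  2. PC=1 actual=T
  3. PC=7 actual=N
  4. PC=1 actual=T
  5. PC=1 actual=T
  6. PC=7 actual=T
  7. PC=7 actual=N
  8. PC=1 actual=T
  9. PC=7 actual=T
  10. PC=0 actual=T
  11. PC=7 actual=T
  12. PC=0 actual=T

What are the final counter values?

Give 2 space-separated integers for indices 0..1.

Ev 1: PC=1 idx=1 pred=T actual=T -> ctr[1]=3
Ev 2: PC=1 idx=1 pred=T actual=T -> ctr[1]=3
Ev 3: PC=7 idx=1 pred=T actual=N -> ctr[1]=2
Ev 4: PC=1 idx=1 pred=T actual=T -> ctr[1]=3
Ev 5: PC=1 idx=1 pred=T actual=T -> ctr[1]=3
Ev 6: PC=7 idx=1 pred=T actual=T -> ctr[1]=3
Ev 7: PC=7 idx=1 pred=T actual=N -> ctr[1]=2
Ev 8: PC=1 idx=1 pred=T actual=T -> ctr[1]=3
Ev 9: PC=7 idx=1 pred=T actual=T -> ctr[1]=3
Ev 10: PC=0 idx=0 pred=T actual=T -> ctr[0]=3
Ev 11: PC=7 idx=1 pred=T actual=T -> ctr[1]=3
Ev 12: PC=0 idx=0 pred=T actual=T -> ctr[0]=3

Answer: 3 3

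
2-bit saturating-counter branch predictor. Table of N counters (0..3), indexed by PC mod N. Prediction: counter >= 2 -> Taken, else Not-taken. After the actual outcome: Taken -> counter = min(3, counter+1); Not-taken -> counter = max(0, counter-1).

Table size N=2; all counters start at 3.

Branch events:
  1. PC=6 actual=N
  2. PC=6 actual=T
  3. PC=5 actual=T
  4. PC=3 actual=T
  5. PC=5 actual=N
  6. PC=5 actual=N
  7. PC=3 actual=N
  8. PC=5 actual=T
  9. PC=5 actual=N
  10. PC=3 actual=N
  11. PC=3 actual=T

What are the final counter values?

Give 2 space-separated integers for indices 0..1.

Answer: 3 1

Derivation:
Ev 1: PC=6 idx=0 pred=T actual=N -> ctr[0]=2
Ev 2: PC=6 idx=0 pred=T actual=T -> ctr[0]=3
Ev 3: PC=5 idx=1 pred=T actual=T -> ctr[1]=3
Ev 4: PC=3 idx=1 pred=T actual=T -> ctr[1]=3
Ev 5: PC=5 idx=1 pred=T actual=N -> ctr[1]=2
Ev 6: PC=5 idx=1 pred=T actual=N -> ctr[1]=1
Ev 7: PC=3 idx=1 pred=N actual=N -> ctr[1]=0
Ev 8: PC=5 idx=1 pred=N actual=T -> ctr[1]=1
Ev 9: PC=5 idx=1 pred=N actual=N -> ctr[1]=0
Ev 10: PC=3 idx=1 pred=N actual=N -> ctr[1]=0
Ev 11: PC=3 idx=1 pred=N actual=T -> ctr[1]=1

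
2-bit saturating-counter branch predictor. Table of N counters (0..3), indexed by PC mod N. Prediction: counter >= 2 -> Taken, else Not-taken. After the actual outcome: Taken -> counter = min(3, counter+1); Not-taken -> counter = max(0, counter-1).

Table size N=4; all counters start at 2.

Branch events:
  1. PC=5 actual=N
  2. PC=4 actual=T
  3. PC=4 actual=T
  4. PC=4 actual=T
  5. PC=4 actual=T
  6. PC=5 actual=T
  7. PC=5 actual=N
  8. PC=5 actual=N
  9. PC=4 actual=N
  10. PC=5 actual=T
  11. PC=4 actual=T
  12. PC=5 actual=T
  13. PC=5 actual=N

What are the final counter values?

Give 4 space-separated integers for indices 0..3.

Answer: 3 1 2 2

Derivation:
Ev 1: PC=5 idx=1 pred=T actual=N -> ctr[1]=1
Ev 2: PC=4 idx=0 pred=T actual=T -> ctr[0]=3
Ev 3: PC=4 idx=0 pred=T actual=T -> ctr[0]=3
Ev 4: PC=4 idx=0 pred=T actual=T -> ctr[0]=3
Ev 5: PC=4 idx=0 pred=T actual=T -> ctr[0]=3
Ev 6: PC=5 idx=1 pred=N actual=T -> ctr[1]=2
Ev 7: PC=5 idx=1 pred=T actual=N -> ctr[1]=1
Ev 8: PC=5 idx=1 pred=N actual=N -> ctr[1]=0
Ev 9: PC=4 idx=0 pred=T actual=N -> ctr[0]=2
Ev 10: PC=5 idx=1 pred=N actual=T -> ctr[1]=1
Ev 11: PC=4 idx=0 pred=T actual=T -> ctr[0]=3
Ev 12: PC=5 idx=1 pred=N actual=T -> ctr[1]=2
Ev 13: PC=5 idx=1 pred=T actual=N -> ctr[1]=1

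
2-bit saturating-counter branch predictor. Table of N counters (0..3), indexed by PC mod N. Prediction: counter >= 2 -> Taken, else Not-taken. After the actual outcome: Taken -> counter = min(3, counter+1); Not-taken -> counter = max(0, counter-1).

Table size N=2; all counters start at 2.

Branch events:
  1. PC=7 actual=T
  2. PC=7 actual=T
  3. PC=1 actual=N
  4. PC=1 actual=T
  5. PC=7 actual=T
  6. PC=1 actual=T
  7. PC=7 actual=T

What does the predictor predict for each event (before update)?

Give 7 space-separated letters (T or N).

Ev 1: PC=7 idx=1 pred=T actual=T -> ctr[1]=3
Ev 2: PC=7 idx=1 pred=T actual=T -> ctr[1]=3
Ev 3: PC=1 idx=1 pred=T actual=N -> ctr[1]=2
Ev 4: PC=1 idx=1 pred=T actual=T -> ctr[1]=3
Ev 5: PC=7 idx=1 pred=T actual=T -> ctr[1]=3
Ev 6: PC=1 idx=1 pred=T actual=T -> ctr[1]=3
Ev 7: PC=7 idx=1 pred=T actual=T -> ctr[1]=3

Answer: T T T T T T T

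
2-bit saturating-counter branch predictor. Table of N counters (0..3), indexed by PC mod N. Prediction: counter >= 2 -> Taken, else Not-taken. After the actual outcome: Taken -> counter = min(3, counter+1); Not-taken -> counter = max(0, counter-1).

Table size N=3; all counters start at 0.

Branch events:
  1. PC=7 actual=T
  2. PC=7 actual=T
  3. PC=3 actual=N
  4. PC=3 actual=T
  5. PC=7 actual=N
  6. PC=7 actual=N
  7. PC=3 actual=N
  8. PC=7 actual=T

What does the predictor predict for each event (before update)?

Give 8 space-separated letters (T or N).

Answer: N N N N T N N N

Derivation:
Ev 1: PC=7 idx=1 pred=N actual=T -> ctr[1]=1
Ev 2: PC=7 idx=1 pred=N actual=T -> ctr[1]=2
Ev 3: PC=3 idx=0 pred=N actual=N -> ctr[0]=0
Ev 4: PC=3 idx=0 pred=N actual=T -> ctr[0]=1
Ev 5: PC=7 idx=1 pred=T actual=N -> ctr[1]=1
Ev 6: PC=7 idx=1 pred=N actual=N -> ctr[1]=0
Ev 7: PC=3 idx=0 pred=N actual=N -> ctr[0]=0
Ev 8: PC=7 idx=1 pred=N actual=T -> ctr[1]=1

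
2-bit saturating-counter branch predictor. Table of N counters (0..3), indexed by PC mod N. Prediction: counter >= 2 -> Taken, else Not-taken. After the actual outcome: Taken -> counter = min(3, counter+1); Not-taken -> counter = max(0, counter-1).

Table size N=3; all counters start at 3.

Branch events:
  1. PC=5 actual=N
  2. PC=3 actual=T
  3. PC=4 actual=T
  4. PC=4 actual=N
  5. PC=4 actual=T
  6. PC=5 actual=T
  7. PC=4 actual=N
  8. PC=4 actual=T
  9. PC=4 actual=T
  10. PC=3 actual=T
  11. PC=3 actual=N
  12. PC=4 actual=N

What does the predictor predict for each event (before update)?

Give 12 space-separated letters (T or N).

Ev 1: PC=5 idx=2 pred=T actual=N -> ctr[2]=2
Ev 2: PC=3 idx=0 pred=T actual=T -> ctr[0]=3
Ev 3: PC=4 idx=1 pred=T actual=T -> ctr[1]=3
Ev 4: PC=4 idx=1 pred=T actual=N -> ctr[1]=2
Ev 5: PC=4 idx=1 pred=T actual=T -> ctr[1]=3
Ev 6: PC=5 idx=2 pred=T actual=T -> ctr[2]=3
Ev 7: PC=4 idx=1 pred=T actual=N -> ctr[1]=2
Ev 8: PC=4 idx=1 pred=T actual=T -> ctr[1]=3
Ev 9: PC=4 idx=1 pred=T actual=T -> ctr[1]=3
Ev 10: PC=3 idx=0 pred=T actual=T -> ctr[0]=3
Ev 11: PC=3 idx=0 pred=T actual=N -> ctr[0]=2
Ev 12: PC=4 idx=1 pred=T actual=N -> ctr[1]=2

Answer: T T T T T T T T T T T T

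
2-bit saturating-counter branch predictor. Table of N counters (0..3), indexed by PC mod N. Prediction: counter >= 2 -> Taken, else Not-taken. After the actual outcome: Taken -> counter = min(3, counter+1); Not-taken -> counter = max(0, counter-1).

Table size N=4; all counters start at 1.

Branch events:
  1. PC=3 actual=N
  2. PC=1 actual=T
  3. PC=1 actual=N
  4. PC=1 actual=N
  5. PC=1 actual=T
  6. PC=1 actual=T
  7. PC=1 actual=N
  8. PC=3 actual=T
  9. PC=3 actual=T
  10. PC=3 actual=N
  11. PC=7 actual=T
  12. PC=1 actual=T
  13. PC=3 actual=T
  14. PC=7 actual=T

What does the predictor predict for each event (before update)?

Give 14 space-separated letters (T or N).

Ev 1: PC=3 idx=3 pred=N actual=N -> ctr[3]=0
Ev 2: PC=1 idx=1 pred=N actual=T -> ctr[1]=2
Ev 3: PC=1 idx=1 pred=T actual=N -> ctr[1]=1
Ev 4: PC=1 idx=1 pred=N actual=N -> ctr[1]=0
Ev 5: PC=1 idx=1 pred=N actual=T -> ctr[1]=1
Ev 6: PC=1 idx=1 pred=N actual=T -> ctr[1]=2
Ev 7: PC=1 idx=1 pred=T actual=N -> ctr[1]=1
Ev 8: PC=3 idx=3 pred=N actual=T -> ctr[3]=1
Ev 9: PC=3 idx=3 pred=N actual=T -> ctr[3]=2
Ev 10: PC=3 idx=3 pred=T actual=N -> ctr[3]=1
Ev 11: PC=7 idx=3 pred=N actual=T -> ctr[3]=2
Ev 12: PC=1 idx=1 pred=N actual=T -> ctr[1]=2
Ev 13: PC=3 idx=3 pred=T actual=T -> ctr[3]=3
Ev 14: PC=7 idx=3 pred=T actual=T -> ctr[3]=3

Answer: N N T N N N T N N T N N T T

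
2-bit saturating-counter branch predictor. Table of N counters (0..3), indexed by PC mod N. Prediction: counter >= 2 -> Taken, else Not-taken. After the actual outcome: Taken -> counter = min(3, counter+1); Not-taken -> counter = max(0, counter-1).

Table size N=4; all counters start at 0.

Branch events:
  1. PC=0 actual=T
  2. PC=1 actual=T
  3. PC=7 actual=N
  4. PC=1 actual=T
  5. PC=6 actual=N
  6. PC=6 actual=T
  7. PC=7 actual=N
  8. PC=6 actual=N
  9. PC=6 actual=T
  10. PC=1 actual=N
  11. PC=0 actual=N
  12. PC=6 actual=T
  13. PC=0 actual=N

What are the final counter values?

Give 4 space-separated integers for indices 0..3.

Ev 1: PC=0 idx=0 pred=N actual=T -> ctr[0]=1
Ev 2: PC=1 idx=1 pred=N actual=T -> ctr[1]=1
Ev 3: PC=7 idx=3 pred=N actual=N -> ctr[3]=0
Ev 4: PC=1 idx=1 pred=N actual=T -> ctr[1]=2
Ev 5: PC=6 idx=2 pred=N actual=N -> ctr[2]=0
Ev 6: PC=6 idx=2 pred=N actual=T -> ctr[2]=1
Ev 7: PC=7 idx=3 pred=N actual=N -> ctr[3]=0
Ev 8: PC=6 idx=2 pred=N actual=N -> ctr[2]=0
Ev 9: PC=6 idx=2 pred=N actual=T -> ctr[2]=1
Ev 10: PC=1 idx=1 pred=T actual=N -> ctr[1]=1
Ev 11: PC=0 idx=0 pred=N actual=N -> ctr[0]=0
Ev 12: PC=6 idx=2 pred=N actual=T -> ctr[2]=2
Ev 13: PC=0 idx=0 pred=N actual=N -> ctr[0]=0

Answer: 0 1 2 0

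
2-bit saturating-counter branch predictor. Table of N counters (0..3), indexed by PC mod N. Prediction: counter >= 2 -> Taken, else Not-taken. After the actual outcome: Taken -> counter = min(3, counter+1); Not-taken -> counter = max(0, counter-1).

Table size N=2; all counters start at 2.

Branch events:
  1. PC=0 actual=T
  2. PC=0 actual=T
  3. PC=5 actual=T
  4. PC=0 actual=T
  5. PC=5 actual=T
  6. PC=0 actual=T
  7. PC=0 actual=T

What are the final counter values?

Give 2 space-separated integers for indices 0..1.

Answer: 3 3

Derivation:
Ev 1: PC=0 idx=0 pred=T actual=T -> ctr[0]=3
Ev 2: PC=0 idx=0 pred=T actual=T -> ctr[0]=3
Ev 3: PC=5 idx=1 pred=T actual=T -> ctr[1]=3
Ev 4: PC=0 idx=0 pred=T actual=T -> ctr[0]=3
Ev 5: PC=5 idx=1 pred=T actual=T -> ctr[1]=3
Ev 6: PC=0 idx=0 pred=T actual=T -> ctr[0]=3
Ev 7: PC=0 idx=0 pred=T actual=T -> ctr[0]=3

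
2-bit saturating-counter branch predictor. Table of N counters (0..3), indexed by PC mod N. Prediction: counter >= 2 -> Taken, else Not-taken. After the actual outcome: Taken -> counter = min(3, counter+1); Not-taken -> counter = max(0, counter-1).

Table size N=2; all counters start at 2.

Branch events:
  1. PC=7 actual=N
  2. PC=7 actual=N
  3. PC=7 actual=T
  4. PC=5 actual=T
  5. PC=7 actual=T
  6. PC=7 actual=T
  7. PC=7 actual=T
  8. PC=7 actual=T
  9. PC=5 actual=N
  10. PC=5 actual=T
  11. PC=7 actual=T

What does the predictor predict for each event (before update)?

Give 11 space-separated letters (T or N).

Ev 1: PC=7 idx=1 pred=T actual=N -> ctr[1]=1
Ev 2: PC=7 idx=1 pred=N actual=N -> ctr[1]=0
Ev 3: PC=7 idx=1 pred=N actual=T -> ctr[1]=1
Ev 4: PC=5 idx=1 pred=N actual=T -> ctr[1]=2
Ev 5: PC=7 idx=1 pred=T actual=T -> ctr[1]=3
Ev 6: PC=7 idx=1 pred=T actual=T -> ctr[1]=3
Ev 7: PC=7 idx=1 pred=T actual=T -> ctr[1]=3
Ev 8: PC=7 idx=1 pred=T actual=T -> ctr[1]=3
Ev 9: PC=5 idx=1 pred=T actual=N -> ctr[1]=2
Ev 10: PC=5 idx=1 pred=T actual=T -> ctr[1]=3
Ev 11: PC=7 idx=1 pred=T actual=T -> ctr[1]=3

Answer: T N N N T T T T T T T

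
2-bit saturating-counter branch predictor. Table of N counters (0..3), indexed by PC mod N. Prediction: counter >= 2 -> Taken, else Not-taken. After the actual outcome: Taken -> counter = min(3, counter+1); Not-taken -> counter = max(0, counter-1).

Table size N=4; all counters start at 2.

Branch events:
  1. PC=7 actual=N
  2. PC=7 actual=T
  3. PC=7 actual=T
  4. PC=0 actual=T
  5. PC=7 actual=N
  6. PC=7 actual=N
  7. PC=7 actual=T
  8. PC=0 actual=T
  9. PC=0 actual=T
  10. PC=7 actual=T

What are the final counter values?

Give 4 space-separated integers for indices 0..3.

Answer: 3 2 2 3

Derivation:
Ev 1: PC=7 idx=3 pred=T actual=N -> ctr[3]=1
Ev 2: PC=7 idx=3 pred=N actual=T -> ctr[3]=2
Ev 3: PC=7 idx=3 pred=T actual=T -> ctr[3]=3
Ev 4: PC=0 idx=0 pred=T actual=T -> ctr[0]=3
Ev 5: PC=7 idx=3 pred=T actual=N -> ctr[3]=2
Ev 6: PC=7 idx=3 pred=T actual=N -> ctr[3]=1
Ev 7: PC=7 idx=3 pred=N actual=T -> ctr[3]=2
Ev 8: PC=0 idx=0 pred=T actual=T -> ctr[0]=3
Ev 9: PC=0 idx=0 pred=T actual=T -> ctr[0]=3
Ev 10: PC=7 idx=3 pred=T actual=T -> ctr[3]=3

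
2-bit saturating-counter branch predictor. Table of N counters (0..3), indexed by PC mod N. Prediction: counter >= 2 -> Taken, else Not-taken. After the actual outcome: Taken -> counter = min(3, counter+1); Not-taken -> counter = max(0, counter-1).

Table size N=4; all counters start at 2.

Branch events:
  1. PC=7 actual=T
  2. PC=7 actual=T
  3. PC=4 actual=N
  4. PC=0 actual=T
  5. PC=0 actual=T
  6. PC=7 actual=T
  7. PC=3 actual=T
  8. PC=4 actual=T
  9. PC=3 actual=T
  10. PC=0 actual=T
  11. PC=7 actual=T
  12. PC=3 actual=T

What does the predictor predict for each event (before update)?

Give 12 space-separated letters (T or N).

Ev 1: PC=7 idx=3 pred=T actual=T -> ctr[3]=3
Ev 2: PC=7 idx=3 pred=T actual=T -> ctr[3]=3
Ev 3: PC=4 idx=0 pred=T actual=N -> ctr[0]=1
Ev 4: PC=0 idx=0 pred=N actual=T -> ctr[0]=2
Ev 5: PC=0 idx=0 pred=T actual=T -> ctr[0]=3
Ev 6: PC=7 idx=3 pred=T actual=T -> ctr[3]=3
Ev 7: PC=3 idx=3 pred=T actual=T -> ctr[3]=3
Ev 8: PC=4 idx=0 pred=T actual=T -> ctr[0]=3
Ev 9: PC=3 idx=3 pred=T actual=T -> ctr[3]=3
Ev 10: PC=0 idx=0 pred=T actual=T -> ctr[0]=3
Ev 11: PC=7 idx=3 pred=T actual=T -> ctr[3]=3
Ev 12: PC=3 idx=3 pred=T actual=T -> ctr[3]=3

Answer: T T T N T T T T T T T T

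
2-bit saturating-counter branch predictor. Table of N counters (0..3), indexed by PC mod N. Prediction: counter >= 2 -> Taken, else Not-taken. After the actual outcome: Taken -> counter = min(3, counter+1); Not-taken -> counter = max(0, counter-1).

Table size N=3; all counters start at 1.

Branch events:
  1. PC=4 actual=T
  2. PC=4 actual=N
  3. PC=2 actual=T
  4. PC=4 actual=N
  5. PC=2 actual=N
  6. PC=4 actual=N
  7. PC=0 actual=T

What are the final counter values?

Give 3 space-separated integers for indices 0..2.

Ev 1: PC=4 idx=1 pred=N actual=T -> ctr[1]=2
Ev 2: PC=4 idx=1 pred=T actual=N -> ctr[1]=1
Ev 3: PC=2 idx=2 pred=N actual=T -> ctr[2]=2
Ev 4: PC=4 idx=1 pred=N actual=N -> ctr[1]=0
Ev 5: PC=2 idx=2 pred=T actual=N -> ctr[2]=1
Ev 6: PC=4 idx=1 pred=N actual=N -> ctr[1]=0
Ev 7: PC=0 idx=0 pred=N actual=T -> ctr[0]=2

Answer: 2 0 1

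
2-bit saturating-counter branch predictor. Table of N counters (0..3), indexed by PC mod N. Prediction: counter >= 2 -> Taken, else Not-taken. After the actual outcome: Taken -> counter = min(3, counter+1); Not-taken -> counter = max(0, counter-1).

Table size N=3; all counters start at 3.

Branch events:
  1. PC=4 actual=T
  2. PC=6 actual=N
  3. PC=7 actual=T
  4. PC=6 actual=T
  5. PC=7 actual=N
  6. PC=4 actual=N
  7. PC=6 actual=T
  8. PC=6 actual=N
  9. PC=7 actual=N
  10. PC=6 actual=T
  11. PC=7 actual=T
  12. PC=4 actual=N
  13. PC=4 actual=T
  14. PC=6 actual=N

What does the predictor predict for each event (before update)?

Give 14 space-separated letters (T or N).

Ev 1: PC=4 idx=1 pred=T actual=T -> ctr[1]=3
Ev 2: PC=6 idx=0 pred=T actual=N -> ctr[0]=2
Ev 3: PC=7 idx=1 pred=T actual=T -> ctr[1]=3
Ev 4: PC=6 idx=0 pred=T actual=T -> ctr[0]=3
Ev 5: PC=7 idx=1 pred=T actual=N -> ctr[1]=2
Ev 6: PC=4 idx=1 pred=T actual=N -> ctr[1]=1
Ev 7: PC=6 idx=0 pred=T actual=T -> ctr[0]=3
Ev 8: PC=6 idx=0 pred=T actual=N -> ctr[0]=2
Ev 9: PC=7 idx=1 pred=N actual=N -> ctr[1]=0
Ev 10: PC=6 idx=0 pred=T actual=T -> ctr[0]=3
Ev 11: PC=7 idx=1 pred=N actual=T -> ctr[1]=1
Ev 12: PC=4 idx=1 pred=N actual=N -> ctr[1]=0
Ev 13: PC=4 idx=1 pred=N actual=T -> ctr[1]=1
Ev 14: PC=6 idx=0 pred=T actual=N -> ctr[0]=2

Answer: T T T T T T T T N T N N N T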